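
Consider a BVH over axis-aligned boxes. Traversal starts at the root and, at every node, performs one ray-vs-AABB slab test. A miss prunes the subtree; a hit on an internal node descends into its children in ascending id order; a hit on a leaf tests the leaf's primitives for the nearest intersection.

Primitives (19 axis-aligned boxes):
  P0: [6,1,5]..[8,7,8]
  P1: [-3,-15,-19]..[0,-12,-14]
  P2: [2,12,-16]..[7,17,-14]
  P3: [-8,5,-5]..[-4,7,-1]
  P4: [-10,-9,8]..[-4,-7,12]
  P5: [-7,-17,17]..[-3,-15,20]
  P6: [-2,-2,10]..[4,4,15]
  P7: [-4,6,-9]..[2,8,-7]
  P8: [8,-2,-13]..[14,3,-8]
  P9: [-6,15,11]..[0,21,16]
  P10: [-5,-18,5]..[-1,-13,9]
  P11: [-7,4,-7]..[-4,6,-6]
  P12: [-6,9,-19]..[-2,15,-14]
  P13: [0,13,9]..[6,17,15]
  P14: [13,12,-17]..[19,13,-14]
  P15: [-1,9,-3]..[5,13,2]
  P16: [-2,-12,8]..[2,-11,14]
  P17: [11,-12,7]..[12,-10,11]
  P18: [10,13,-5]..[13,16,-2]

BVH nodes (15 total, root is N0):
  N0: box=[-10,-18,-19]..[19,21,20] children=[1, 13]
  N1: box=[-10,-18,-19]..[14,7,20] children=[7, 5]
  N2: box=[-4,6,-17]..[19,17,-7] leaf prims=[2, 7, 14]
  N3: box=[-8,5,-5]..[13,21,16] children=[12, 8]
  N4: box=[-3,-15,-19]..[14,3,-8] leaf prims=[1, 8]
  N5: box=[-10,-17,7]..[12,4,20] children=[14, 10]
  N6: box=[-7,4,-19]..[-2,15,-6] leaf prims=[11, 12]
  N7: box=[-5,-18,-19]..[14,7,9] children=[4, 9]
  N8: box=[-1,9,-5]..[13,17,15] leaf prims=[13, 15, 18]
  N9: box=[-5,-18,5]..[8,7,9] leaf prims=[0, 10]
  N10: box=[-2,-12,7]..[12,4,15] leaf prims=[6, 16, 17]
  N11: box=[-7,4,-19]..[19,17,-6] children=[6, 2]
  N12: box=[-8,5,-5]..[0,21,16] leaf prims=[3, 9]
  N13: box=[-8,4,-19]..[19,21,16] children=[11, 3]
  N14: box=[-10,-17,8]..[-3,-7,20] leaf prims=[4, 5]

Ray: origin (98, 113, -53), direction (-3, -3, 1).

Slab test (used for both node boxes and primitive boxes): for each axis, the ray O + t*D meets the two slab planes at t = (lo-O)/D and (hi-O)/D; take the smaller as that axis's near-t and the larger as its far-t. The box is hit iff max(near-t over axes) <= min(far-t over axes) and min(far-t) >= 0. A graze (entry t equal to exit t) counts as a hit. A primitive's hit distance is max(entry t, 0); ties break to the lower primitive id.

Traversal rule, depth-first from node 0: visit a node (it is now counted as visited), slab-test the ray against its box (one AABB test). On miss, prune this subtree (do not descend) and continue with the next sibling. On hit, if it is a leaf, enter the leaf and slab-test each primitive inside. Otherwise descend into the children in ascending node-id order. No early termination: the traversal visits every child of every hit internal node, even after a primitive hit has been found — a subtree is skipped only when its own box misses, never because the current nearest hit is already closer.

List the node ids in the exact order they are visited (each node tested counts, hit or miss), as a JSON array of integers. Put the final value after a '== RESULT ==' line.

Trace the traversal:
N0 x:[79/3,36] y:[92/3,131/3] z:[34,73] -> hit [34,36], descend [1, 13]
  N1 x:[28,36] y:[106/3,131/3] z:[34,73] -> hit [106/3,36], descend [5, 7]
    N5 x:[86/3,36] y:[109/3,130/3] z:[60,73] -> miss, prune
    N7 x:[28,103/3] y:[106/3,131/3] z:[34,62] -> miss, prune
  N13 x:[79/3,106/3] y:[92/3,109/3] z:[34,69] -> hit [34,106/3], descend [3, 11]
    N3 x:[85/3,106/3] y:[92/3,36] z:[48,69] -> miss, prune
    N11 x:[79/3,35] y:[32,109/3] z:[34,47] -> hit [34,35], descend [2, 6]
      N2 x:[79/3,34] y:[32,107/3] z:[36,46] -> miss, prune
      N6 x:[100/3,35] y:[98/3,109/3] z:[34,47] -> hit [34,35] leaf, test {P11(miss), P12@t=34}

9 AABB tests over nodes [0, 1, 5, 7, 13, 3, 11, 2, 6]; 1 leaf entered; closest P12.

== RESULT ==
[0, 1, 5, 7, 13, 3, 11, 2, 6]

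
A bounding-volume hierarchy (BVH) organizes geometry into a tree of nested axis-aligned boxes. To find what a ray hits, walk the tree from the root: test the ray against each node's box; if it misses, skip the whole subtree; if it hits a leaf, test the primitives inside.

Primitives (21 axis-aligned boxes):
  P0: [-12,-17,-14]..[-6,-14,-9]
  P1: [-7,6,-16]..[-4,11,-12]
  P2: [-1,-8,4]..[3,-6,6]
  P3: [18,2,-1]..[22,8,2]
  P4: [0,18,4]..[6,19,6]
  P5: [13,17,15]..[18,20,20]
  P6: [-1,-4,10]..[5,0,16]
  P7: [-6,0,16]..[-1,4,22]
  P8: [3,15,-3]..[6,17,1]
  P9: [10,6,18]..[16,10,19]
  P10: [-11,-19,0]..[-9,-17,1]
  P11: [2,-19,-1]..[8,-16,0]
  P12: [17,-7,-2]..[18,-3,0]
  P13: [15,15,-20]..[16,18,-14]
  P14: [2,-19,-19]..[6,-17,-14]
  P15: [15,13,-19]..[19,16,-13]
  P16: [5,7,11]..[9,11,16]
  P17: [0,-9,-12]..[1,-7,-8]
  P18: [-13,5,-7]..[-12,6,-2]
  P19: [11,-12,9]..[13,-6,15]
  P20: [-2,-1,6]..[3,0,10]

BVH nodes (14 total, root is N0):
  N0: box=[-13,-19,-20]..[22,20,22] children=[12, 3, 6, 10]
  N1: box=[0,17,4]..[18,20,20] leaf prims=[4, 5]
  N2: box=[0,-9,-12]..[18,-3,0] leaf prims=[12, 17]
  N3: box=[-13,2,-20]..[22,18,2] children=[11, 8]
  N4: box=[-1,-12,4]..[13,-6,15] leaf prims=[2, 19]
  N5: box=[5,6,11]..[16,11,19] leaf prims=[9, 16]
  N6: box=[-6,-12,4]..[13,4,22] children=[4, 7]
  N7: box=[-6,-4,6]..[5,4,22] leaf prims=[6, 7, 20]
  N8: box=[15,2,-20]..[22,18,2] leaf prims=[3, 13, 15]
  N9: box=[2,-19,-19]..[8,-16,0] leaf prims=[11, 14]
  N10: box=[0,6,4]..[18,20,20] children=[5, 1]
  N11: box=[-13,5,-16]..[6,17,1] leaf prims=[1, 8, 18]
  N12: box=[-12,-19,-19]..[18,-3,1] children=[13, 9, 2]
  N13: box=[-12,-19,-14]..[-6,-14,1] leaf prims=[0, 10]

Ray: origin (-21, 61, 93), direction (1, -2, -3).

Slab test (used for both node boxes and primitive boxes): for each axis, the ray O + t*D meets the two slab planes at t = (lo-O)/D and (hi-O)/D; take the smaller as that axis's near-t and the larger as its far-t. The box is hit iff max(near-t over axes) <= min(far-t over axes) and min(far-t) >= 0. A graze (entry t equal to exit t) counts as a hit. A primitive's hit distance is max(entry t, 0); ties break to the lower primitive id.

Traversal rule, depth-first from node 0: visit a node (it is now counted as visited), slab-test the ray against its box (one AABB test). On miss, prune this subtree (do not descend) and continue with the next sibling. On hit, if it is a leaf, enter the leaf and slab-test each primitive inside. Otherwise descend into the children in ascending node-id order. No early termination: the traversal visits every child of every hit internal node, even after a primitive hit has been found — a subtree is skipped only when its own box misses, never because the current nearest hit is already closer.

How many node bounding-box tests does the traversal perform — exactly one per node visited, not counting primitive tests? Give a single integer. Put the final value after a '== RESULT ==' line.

Trace the traversal:
N0 x:[8,43] y:[41/2,40] z:[71/3,113/3] -> hit [71/3,113/3], descend [3, 6, 10, 12]
  N3 x:[8,43] y:[43/2,59/2] z:[91/3,113/3] -> miss, prune
  N6 x:[15,34] y:[57/2,73/2] z:[71/3,89/3] -> hit [57/2,89/3], descend [4, 7]
    N4 x:[20,34] y:[67/2,73/2] z:[26,89/3] -> miss, prune
    N7 x:[15,26] y:[57/2,65/2] z:[71/3,29] -> miss, prune
  N10 x:[21,39] y:[41/2,55/2] z:[73/3,89/3] -> hit [73/3,55/2], descend [1, 5]
    N1 x:[21,39] y:[41/2,22] z:[73/3,89/3] -> miss, prune
    N5 x:[26,37] y:[25,55/2] z:[74/3,82/3] -> hit [26,82/3] leaf, test {P9(miss), P16@t=26}
  N12 x:[9,39] y:[32,40] z:[92/3,112/3] -> hit [32,112/3], descend [2, 9, 13]
    N2 x:[21,39] y:[32,35] z:[31,35] -> hit [32,35] leaf, test {P12(miss), P17(miss)}
    N9 x:[23,29] y:[77/2,40] z:[31,112/3] -> miss, prune
    N13 x:[9,15] y:[75/2,40] z:[92/3,107/3] -> miss, prune

12 AABB tests over nodes [0, 3, 6, 4, 7, 10, 1, 5, 12, 2, 9, 13]; 2 leaves entered; closest P16.

== RESULT ==
12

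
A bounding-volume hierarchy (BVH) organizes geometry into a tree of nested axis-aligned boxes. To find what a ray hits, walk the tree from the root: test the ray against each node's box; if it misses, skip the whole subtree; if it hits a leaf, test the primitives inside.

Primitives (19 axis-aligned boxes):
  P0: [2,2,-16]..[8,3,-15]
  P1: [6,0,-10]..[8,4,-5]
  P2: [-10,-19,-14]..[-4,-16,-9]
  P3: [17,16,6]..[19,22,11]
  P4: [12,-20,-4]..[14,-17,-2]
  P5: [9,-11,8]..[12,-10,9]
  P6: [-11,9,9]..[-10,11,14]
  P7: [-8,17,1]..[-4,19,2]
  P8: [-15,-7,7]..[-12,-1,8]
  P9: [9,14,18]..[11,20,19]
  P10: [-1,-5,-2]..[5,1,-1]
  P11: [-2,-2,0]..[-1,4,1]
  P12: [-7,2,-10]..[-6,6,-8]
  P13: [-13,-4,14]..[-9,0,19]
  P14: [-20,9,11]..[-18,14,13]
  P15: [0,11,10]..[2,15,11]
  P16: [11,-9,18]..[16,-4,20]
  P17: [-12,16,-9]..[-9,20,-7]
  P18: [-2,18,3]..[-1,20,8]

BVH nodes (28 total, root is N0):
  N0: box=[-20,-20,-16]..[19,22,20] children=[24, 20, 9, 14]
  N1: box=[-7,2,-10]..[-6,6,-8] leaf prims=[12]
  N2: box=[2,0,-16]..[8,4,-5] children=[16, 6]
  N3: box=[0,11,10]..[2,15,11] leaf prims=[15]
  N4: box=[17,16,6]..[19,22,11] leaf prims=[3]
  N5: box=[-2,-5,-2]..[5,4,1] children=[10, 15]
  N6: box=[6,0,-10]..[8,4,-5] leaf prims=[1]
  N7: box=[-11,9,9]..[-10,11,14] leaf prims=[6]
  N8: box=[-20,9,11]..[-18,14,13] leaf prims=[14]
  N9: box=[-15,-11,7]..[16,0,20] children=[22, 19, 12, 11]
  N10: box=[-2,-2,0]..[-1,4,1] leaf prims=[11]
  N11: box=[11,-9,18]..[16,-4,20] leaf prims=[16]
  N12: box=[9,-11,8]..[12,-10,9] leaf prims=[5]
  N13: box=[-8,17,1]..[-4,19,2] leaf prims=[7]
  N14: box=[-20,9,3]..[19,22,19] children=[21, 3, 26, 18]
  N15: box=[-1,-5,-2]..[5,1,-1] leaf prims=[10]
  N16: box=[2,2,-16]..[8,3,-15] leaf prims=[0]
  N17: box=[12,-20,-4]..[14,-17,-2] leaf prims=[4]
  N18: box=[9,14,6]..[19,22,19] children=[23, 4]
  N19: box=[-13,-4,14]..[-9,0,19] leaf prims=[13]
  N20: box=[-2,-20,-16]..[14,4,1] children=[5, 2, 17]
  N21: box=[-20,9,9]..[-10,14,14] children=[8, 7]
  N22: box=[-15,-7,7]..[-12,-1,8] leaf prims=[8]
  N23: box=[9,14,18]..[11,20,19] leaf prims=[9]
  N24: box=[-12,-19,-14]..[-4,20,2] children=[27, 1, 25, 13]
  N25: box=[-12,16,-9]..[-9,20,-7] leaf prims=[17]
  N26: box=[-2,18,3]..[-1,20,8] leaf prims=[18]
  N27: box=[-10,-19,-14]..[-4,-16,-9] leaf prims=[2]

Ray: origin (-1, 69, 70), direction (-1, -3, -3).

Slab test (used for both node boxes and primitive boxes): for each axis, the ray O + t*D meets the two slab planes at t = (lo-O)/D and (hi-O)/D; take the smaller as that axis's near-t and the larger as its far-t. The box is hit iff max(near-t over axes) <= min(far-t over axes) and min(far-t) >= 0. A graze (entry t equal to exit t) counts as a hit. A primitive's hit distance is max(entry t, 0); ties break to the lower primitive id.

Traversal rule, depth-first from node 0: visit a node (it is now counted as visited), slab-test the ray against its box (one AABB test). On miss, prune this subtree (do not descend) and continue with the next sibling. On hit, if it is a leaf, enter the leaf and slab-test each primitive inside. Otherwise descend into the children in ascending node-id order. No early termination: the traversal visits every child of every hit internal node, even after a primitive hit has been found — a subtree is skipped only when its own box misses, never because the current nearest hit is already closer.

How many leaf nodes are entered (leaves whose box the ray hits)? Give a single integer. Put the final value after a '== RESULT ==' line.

Trace the traversal:
N0 x:[-20,19] y:[47/3,89/3] z:[50/3,86/3] -> hit [50/3,19], descend [9, 14, 20, 24]
  N9 x:[-17,14] y:[23,80/3] z:[50/3,21] -> miss, prune
  N14 x:[-20,19] y:[47/3,20] z:[17,67/3] -> hit [17,19], descend [3, 18, 21, 26]
    N3 x:[-3,-1] y:[18,58/3] z:[59/3,20] -> miss, prune
    N18 x:[-20,-10] y:[47/3,55/3] z:[17,64/3] -> miss, prune
    N21 x:[9,19] y:[55/3,20] z:[56/3,61/3] -> hit [56/3,19], descend [7, 8]
      N7 x:[9,10] y:[58/3,20] z:[56/3,61/3] -> miss, prune
      N8 x:[17,19] y:[55/3,20] z:[19,59/3] -> hit [19,19] leaf, test {P14@t=19}
    N26 x:[0,1] y:[49/3,17] z:[62/3,67/3] -> miss, prune
  N20 x:[-15,1] y:[65/3,89/3] z:[23,86/3] -> miss, prune
  N24 x:[3,11] y:[49/3,88/3] z:[68/3,28] -> miss, prune

Summary -> nodes [0, 9, 14, 3, 18, 21, 7, 8, 26, 20, 24]; box-tests=11; leaf-entries=1; first=P14

== RESULT ==
1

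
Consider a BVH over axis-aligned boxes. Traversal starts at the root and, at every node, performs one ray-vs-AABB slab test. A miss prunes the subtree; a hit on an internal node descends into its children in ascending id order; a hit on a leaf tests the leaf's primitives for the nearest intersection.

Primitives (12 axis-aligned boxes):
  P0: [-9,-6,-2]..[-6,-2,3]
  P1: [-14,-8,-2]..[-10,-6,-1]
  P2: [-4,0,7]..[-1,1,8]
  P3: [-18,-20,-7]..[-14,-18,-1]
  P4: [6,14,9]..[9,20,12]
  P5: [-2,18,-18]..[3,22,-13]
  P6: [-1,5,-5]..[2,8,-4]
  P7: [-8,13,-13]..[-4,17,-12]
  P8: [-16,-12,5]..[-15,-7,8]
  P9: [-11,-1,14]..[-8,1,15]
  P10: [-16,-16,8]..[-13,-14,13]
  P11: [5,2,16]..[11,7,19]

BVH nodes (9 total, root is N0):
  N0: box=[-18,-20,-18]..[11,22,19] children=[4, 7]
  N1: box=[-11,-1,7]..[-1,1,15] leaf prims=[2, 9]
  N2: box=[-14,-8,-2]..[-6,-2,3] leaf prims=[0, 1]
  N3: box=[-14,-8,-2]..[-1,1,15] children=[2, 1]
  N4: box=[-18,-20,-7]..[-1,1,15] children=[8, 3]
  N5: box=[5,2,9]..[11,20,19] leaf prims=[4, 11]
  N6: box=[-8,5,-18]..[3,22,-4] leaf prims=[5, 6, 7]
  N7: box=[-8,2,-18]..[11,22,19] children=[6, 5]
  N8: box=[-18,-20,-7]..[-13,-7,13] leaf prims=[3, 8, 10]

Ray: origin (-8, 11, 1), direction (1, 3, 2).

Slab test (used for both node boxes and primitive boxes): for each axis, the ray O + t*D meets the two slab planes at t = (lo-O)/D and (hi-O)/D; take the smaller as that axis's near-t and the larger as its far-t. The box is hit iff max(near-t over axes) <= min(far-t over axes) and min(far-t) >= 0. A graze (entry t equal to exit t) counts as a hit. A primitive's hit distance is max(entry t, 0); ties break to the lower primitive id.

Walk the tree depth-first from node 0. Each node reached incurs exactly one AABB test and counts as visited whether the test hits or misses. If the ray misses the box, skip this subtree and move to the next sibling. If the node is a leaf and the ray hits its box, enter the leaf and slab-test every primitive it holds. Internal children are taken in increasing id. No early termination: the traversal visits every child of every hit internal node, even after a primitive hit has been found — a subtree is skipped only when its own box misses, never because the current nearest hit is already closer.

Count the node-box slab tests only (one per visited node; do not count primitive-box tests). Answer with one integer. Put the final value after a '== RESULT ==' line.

Traverse from the root:
N0 x:[-10,19] y:[-31/3,11/3] z:[-19/2,9] -> hit [-19/2,11/3], descend [4, 7]
  N4 x:[-10,7] y:[-31/3,-10/3] z:[-4,7] -> miss, prune
  N7 x:[0,19] y:[-3,11/3] z:[-19/2,9] -> hit [0,11/3], descend [5, 6]
    N5 x:[13,19] y:[-3,3] z:[4,9] -> miss, prune
    N6 x:[0,11] y:[-2,11/3] z:[-19/2,-5/2] -> miss, prune

order=[0, 4, 7, 5, 6]  |boxes|=5  |leaves|=0  hit=miss

== RESULT ==
5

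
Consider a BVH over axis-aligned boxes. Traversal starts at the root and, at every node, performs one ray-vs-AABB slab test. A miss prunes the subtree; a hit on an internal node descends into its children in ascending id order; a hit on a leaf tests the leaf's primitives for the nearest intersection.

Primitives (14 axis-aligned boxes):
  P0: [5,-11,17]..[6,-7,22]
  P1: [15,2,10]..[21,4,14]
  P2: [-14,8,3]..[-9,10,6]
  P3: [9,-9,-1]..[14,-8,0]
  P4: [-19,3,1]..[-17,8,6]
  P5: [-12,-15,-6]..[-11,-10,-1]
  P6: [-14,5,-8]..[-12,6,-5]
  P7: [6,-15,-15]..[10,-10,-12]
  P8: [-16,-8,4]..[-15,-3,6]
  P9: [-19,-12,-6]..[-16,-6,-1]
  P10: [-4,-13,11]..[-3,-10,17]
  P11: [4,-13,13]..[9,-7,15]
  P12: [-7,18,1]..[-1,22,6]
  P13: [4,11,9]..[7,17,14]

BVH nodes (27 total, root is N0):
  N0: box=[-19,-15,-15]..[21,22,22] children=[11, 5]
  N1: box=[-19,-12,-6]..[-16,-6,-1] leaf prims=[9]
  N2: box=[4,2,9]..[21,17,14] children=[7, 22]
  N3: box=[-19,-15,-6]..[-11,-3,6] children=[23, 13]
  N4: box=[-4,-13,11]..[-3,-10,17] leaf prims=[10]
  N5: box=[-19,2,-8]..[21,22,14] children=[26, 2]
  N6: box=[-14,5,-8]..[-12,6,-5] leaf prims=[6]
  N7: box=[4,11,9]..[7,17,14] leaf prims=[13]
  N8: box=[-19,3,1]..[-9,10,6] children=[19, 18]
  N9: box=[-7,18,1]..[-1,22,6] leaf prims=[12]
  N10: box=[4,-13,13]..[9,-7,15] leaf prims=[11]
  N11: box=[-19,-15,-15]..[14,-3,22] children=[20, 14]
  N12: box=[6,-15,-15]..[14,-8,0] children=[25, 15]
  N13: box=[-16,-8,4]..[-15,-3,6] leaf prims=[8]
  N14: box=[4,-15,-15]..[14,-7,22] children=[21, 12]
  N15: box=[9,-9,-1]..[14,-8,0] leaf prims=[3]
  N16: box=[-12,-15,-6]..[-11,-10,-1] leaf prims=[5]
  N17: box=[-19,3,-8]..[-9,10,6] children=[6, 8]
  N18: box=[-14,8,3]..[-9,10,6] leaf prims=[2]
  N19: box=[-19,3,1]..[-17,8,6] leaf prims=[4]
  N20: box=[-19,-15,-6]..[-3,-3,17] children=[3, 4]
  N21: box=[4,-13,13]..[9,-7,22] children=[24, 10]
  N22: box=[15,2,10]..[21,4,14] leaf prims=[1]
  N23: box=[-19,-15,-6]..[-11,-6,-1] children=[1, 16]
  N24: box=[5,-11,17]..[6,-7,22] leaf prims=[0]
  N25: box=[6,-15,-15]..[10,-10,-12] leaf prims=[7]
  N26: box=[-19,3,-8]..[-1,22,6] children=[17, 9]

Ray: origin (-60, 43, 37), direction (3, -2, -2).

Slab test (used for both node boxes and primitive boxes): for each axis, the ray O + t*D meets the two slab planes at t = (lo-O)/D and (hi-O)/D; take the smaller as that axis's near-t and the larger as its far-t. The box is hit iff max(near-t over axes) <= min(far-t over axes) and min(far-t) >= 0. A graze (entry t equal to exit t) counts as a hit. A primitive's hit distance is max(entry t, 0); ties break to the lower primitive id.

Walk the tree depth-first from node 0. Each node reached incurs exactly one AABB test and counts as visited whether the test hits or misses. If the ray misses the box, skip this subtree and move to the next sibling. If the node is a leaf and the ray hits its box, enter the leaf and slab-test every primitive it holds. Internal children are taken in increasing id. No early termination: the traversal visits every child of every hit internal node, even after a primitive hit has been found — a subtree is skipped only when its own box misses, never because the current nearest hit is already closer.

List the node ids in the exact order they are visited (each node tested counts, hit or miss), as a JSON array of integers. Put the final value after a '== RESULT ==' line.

Walk:
N0 x:[41/3,27] y:[21/2,29] z:[15/2,26] -> hit [41/3,26], descend [5, 11]
  N5 x:[41/3,27] y:[21/2,41/2] z:[23/2,45/2] -> hit [41/3,41/2], descend [2, 26]
    N2 x:[64/3,27] y:[13,41/2] z:[23/2,14] -> miss, prune
    N26 x:[41/3,59/3] y:[21/2,20] z:[31/2,45/2] -> hit [31/2,59/3], descend [9, 17]
      N9 x:[53/3,59/3] y:[21/2,25/2] z:[31/2,18] -> miss, prune
      N17 x:[41/3,17] y:[33/2,20] z:[31/2,45/2] -> hit [33/2,17], descend [6, 8]
        N6 x:[46/3,16] y:[37/2,19] z:[21,45/2] -> miss, prune
        N8 x:[41/3,17] y:[33/2,20] z:[31/2,18] -> hit [33/2,17], descend [18, 19]
          N18 x:[46/3,17] y:[33/2,35/2] z:[31/2,17] -> hit [33/2,17] leaf, test {P2@t=33/2}
          N19 x:[41/3,43/3] y:[35/2,20] z:[31/2,18] -> miss, prune
  N11 x:[41/3,74/3] y:[23,29] z:[15/2,26] -> hit [23,74/3], descend [14, 20]
    N14 x:[64/3,74/3] y:[25,29] z:[15/2,26] -> miss, prune
    N20 x:[41/3,19] y:[23,29] z:[10,43/2] -> miss, prune

order=[0, 5, 2, 26, 9, 17, 6, 8, 18, 19, 11, 14, 20]  |boxes|=13  |leaves|=1  hit=P2

== RESULT ==
[0, 5, 2, 26, 9, 17, 6, 8, 18, 19, 11, 14, 20]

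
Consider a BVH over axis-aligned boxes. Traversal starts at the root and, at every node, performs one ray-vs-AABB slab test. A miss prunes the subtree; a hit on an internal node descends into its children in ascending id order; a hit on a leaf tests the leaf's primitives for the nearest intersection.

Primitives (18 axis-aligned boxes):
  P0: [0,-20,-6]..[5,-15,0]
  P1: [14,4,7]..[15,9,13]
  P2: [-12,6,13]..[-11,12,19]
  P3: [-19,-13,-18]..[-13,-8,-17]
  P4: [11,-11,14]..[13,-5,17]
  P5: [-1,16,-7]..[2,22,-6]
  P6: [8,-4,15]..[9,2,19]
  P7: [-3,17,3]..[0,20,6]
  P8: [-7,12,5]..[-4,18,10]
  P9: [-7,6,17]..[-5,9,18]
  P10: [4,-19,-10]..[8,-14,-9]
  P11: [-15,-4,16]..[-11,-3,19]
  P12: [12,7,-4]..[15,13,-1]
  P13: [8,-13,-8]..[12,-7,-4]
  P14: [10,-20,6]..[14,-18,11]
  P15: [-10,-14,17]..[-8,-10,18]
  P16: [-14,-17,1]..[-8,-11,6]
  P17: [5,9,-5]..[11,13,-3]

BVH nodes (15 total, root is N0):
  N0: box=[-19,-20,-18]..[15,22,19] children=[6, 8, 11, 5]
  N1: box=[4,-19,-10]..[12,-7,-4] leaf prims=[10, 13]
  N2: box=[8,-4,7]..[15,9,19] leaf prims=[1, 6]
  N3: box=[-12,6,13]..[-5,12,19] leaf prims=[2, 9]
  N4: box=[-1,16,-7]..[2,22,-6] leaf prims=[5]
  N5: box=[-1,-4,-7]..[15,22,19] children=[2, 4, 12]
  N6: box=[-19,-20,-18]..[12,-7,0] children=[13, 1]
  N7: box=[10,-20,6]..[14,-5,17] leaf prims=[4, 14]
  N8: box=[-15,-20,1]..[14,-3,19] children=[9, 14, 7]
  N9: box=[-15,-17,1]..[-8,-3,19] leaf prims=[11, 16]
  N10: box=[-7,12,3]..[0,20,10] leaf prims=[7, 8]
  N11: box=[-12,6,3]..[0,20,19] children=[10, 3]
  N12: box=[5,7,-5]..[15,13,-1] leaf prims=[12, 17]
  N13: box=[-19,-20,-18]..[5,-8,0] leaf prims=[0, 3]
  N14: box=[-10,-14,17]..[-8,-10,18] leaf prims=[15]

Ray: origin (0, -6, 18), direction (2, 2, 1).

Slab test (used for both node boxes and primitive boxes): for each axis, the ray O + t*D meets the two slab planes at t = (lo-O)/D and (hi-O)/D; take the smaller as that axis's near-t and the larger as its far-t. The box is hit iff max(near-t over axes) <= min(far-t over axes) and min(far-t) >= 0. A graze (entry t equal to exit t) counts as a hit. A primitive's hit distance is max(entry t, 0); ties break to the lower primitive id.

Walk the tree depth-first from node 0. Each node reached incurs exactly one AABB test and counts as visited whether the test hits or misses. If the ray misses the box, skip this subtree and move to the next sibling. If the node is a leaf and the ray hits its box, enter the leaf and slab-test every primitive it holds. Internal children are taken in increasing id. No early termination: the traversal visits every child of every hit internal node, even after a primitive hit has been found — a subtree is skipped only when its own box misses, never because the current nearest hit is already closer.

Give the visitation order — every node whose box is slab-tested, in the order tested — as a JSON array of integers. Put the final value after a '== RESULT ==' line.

Trace the traversal:
N0 x:[-19/2,15/2] y:[-7,14] z:[-36,1] -> hit [-7,1], descend [5, 6, 8, 11]
  N5 x:[-1/2,15/2] y:[1,14] z:[-25,1] -> hit [1,1], descend [2, 4, 12]
    N2 x:[4,15/2] y:[1,15/2] z:[-11,1] -> miss, prune
    N4 x:[-1/2,1] y:[11,14] z:[-25,-24] -> miss, prune
    N12 x:[5/2,15/2] y:[13/2,19/2] z:[-23,-19] -> miss, prune
  N6 x:[-19/2,6] y:[-7,-1/2] z:[-36,-18] -> miss, prune
  N8 x:[-15/2,7] y:[-7,3/2] z:[-17,1] -> hit [-7,1], descend [7, 9, 14]
    N7 x:[5,7] y:[-7,1/2] z:[-12,-1] -> miss, prune
    N9 x:[-15/2,-4] y:[-11/2,3/2] z:[-17,1] -> miss, prune
    N14 x:[-5,-4] y:[-4,-2] z:[-1,0] -> miss, prune
  N11 x:[-6,0] y:[6,13] z:[-15,1] -> miss, prune

11 AABB tests over nodes [0, 5, 2, 4, 12, 6, 8, 7, 9, 14, 11]; 0 leaves entered; closest miss.

== RESULT ==
[0, 5, 2, 4, 12, 6, 8, 7, 9, 14, 11]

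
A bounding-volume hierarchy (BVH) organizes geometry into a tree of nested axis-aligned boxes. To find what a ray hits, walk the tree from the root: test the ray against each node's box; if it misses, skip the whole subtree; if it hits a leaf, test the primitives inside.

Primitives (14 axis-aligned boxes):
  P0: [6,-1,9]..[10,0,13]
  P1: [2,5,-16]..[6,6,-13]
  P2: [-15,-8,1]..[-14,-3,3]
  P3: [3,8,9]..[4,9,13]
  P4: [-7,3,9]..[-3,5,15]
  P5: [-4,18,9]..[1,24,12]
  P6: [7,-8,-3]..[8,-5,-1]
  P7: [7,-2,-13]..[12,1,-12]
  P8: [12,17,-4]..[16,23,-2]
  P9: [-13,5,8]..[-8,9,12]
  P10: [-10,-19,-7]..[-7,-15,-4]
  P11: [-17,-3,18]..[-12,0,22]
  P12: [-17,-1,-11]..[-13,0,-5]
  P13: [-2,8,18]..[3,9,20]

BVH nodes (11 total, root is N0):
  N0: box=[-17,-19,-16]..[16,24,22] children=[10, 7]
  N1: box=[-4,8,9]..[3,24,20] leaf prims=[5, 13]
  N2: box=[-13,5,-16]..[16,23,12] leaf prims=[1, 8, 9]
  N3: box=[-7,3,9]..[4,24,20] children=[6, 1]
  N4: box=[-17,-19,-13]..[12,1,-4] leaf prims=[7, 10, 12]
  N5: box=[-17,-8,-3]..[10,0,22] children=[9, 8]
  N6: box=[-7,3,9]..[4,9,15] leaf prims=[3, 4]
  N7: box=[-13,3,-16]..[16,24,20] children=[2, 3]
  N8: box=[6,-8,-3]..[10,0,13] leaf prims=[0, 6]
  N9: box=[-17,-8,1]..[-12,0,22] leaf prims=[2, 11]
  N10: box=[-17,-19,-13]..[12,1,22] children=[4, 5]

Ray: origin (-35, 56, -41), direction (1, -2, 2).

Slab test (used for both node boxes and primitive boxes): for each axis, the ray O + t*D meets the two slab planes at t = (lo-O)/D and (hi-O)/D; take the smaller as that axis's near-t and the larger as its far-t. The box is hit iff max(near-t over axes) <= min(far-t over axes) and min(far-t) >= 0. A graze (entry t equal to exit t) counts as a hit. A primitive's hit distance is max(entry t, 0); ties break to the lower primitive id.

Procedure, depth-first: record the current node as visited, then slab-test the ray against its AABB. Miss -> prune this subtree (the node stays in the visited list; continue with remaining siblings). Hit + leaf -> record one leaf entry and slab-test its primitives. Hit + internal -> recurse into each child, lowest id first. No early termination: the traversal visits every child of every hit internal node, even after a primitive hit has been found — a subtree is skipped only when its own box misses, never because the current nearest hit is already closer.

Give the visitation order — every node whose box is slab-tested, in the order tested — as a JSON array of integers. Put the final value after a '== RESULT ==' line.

Walk:
N0 x:[18,51] y:[16,75/2] z:[25/2,63/2] -> hit [18,63/2], descend [7, 10]
  N7 x:[22,51] y:[16,53/2] z:[25/2,61/2] -> hit [22,53/2], descend [2, 3]
    N2 x:[22,51] y:[33/2,51/2] z:[25/2,53/2] -> hit [22,51/2] leaf, test {P1(miss), P8(miss), P9@t=49/2}
    N3 x:[28,39] y:[16,53/2] z:[25,61/2] -> miss, prune
  N10 x:[18,47] y:[55/2,75/2] z:[14,63/2] -> hit [55/2,63/2], descend [4, 5]
    N4 x:[18,47] y:[55/2,75/2] z:[14,37/2] -> miss, prune
    N5 x:[18,45] y:[28,32] z:[19,63/2] -> hit [28,63/2], descend [8, 9]
      N8 x:[41,45] y:[28,32] z:[19,27] -> miss, prune
      N9 x:[18,23] y:[28,32] z:[21,63/2] -> miss, prune

Summary -> nodes [0, 7, 2, 3, 10, 4, 5, 8, 9]; box-tests=9; leaf-entries=1; first=P9

== RESULT ==
[0, 7, 2, 3, 10, 4, 5, 8, 9]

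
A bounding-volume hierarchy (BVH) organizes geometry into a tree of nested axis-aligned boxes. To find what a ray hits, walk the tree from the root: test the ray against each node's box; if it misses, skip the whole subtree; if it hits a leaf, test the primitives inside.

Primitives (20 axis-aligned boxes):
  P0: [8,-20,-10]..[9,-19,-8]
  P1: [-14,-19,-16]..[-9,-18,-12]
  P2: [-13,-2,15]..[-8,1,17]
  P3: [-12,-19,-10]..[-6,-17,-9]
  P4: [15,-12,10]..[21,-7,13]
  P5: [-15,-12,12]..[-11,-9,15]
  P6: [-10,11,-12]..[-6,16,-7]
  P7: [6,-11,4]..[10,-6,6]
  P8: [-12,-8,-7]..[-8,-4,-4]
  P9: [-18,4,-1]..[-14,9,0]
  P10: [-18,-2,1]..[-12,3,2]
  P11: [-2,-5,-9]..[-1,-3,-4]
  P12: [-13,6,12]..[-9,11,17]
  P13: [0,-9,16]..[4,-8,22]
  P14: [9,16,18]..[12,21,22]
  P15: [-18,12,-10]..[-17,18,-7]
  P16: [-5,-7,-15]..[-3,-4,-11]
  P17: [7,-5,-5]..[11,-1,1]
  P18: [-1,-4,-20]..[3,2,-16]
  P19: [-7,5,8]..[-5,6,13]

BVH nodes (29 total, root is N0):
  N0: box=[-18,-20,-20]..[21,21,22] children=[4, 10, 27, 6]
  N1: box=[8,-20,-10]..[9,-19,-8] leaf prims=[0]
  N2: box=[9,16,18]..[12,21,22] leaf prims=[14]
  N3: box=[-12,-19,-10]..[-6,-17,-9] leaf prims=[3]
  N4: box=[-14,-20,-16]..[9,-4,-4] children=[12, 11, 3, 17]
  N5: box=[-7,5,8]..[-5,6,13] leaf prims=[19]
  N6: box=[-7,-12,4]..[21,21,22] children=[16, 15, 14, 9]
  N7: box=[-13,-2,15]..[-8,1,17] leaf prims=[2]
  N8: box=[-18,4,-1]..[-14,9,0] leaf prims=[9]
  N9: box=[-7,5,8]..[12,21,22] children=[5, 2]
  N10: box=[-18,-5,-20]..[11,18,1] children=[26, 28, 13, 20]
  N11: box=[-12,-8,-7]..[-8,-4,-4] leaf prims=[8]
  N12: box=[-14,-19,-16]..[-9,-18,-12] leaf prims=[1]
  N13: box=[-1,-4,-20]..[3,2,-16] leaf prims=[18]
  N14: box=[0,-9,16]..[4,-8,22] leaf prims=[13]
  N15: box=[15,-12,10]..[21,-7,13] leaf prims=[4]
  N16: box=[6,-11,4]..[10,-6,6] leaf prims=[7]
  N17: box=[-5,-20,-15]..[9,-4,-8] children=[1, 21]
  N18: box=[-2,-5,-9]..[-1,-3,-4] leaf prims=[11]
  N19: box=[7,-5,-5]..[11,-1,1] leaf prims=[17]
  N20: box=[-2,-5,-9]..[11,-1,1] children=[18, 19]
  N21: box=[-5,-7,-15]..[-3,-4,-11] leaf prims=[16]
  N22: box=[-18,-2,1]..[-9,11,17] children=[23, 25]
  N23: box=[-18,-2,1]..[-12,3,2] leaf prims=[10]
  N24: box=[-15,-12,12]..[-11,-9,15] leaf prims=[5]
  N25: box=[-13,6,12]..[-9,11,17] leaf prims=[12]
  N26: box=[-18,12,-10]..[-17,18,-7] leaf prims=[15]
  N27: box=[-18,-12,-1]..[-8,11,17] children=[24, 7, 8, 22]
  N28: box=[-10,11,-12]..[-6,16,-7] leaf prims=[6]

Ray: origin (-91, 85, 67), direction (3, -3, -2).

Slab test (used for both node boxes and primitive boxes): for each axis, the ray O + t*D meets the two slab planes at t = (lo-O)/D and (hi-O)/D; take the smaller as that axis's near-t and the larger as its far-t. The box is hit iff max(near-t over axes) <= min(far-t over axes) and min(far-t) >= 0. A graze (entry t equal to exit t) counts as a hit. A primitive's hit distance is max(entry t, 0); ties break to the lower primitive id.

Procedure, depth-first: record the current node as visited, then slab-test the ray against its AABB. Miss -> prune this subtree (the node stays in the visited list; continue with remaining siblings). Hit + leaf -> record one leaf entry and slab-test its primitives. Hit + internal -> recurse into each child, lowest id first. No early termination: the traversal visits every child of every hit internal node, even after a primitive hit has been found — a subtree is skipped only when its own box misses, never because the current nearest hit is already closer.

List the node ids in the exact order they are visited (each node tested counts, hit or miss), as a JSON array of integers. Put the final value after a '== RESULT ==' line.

Traverse from the root:
N0 x:[73/3,112/3] y:[64/3,35] z:[45/2,87/2] -> hit [73/3,35], descend [4, 6, 10, 27]
  N4 x:[77/3,100/3] y:[89/3,35] z:[71/2,83/2] -> miss, prune
  N6 x:[28,112/3] y:[64/3,97/3] z:[45/2,63/2] -> hit [28,63/2], descend [9, 14, 15, 16]
    N9 x:[28,103/3] y:[64/3,80/3] z:[45/2,59/2] -> miss, prune
    N14 x:[91/3,95/3] y:[31,94/3] z:[45/2,51/2] -> miss, prune
    N15 x:[106/3,112/3] y:[92/3,97/3] z:[27,57/2] -> miss, prune
    N16 x:[97/3,101/3] y:[91/3,32] z:[61/2,63/2] -> miss, prune
  N10 x:[73/3,34] y:[67/3,30] z:[33,87/2] -> miss, prune
  N27 x:[73/3,83/3] y:[74/3,97/3] z:[25,34] -> hit [25,83/3], descend [7, 8, 22, 24]
    N7 x:[26,83/3] y:[28,29] z:[25,26] -> miss, prune
    N8 x:[73/3,77/3] y:[76/3,27] z:[67/2,34] -> miss, prune
    N22 x:[73/3,82/3] y:[74/3,29] z:[25,33] -> hit [25,82/3], descend [23, 25]
      N23 x:[73/3,79/3] y:[82/3,29] z:[65/2,33] -> miss, prune
      N25 x:[26,82/3] y:[74/3,79/3] z:[25,55/2] -> hit [26,79/3] leaf, test {P12@t=26}
    N24 x:[76/3,80/3] y:[94/3,97/3] z:[26,55/2] -> miss, prune

15 AABB tests over nodes [0, 4, 6, 9, 14, 15, 16, 10, 27, 7, 8, 22, 23, 25, 24]; 1 leaf entered; closest P12.

== RESULT ==
[0, 4, 6, 9, 14, 15, 16, 10, 27, 7, 8, 22, 23, 25, 24]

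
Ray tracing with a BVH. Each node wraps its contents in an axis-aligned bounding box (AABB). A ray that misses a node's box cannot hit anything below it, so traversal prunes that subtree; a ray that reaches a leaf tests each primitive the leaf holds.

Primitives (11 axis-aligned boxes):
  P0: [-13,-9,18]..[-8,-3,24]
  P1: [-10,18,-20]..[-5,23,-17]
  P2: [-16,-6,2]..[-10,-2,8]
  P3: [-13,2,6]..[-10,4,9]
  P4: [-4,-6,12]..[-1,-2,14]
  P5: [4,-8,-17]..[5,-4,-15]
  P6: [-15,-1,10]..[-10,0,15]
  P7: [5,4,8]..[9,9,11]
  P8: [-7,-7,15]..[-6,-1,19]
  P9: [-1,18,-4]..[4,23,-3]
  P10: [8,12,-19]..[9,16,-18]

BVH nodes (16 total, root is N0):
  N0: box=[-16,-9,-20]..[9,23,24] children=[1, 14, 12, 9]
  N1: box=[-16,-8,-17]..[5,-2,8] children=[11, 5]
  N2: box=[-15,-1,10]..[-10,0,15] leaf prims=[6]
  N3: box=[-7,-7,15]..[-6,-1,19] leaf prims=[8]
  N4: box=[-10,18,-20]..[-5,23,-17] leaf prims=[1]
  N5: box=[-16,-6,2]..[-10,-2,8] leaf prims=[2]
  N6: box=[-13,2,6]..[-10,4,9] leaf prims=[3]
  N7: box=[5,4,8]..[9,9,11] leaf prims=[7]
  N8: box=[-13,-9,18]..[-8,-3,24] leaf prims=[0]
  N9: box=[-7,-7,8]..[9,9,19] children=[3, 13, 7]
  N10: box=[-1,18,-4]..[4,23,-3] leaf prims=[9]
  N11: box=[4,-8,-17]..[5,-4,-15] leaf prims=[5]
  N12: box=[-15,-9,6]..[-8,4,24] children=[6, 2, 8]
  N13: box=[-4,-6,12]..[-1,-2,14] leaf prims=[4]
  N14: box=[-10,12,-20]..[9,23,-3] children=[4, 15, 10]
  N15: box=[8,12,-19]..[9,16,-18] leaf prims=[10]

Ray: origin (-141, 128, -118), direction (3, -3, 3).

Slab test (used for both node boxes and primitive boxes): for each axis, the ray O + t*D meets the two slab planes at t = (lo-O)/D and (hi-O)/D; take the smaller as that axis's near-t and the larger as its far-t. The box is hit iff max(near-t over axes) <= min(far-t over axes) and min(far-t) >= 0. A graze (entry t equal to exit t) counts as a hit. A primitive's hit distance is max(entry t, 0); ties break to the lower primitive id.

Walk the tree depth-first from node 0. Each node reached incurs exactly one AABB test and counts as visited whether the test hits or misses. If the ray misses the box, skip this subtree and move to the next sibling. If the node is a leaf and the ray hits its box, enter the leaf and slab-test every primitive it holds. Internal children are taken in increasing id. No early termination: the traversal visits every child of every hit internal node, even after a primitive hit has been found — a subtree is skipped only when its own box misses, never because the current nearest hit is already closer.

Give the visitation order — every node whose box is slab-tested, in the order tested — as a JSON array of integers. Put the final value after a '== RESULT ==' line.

Trace the traversal:
N0 x:[125/3,50] y:[35,137/3] z:[98/3,142/3] -> hit [125/3,137/3], descend [1, 9, 12, 14]
  N1 x:[125/3,146/3] y:[130/3,136/3] z:[101/3,42] -> miss, prune
  N9 x:[134/3,50] y:[119/3,45] z:[42,137/3] -> hit [134/3,45], descend [3, 7, 13]
    N3 x:[134/3,45] y:[43,45] z:[133/3,137/3] -> hit [134/3,45] leaf, test {P8@t=134/3}
    N7 x:[146/3,50] y:[119/3,124/3] z:[42,43] -> miss, prune
    N13 x:[137/3,140/3] y:[130/3,134/3] z:[130/3,44] -> miss, prune
  N12 x:[42,133/3] y:[124/3,137/3] z:[124/3,142/3] -> hit [42,133/3], descend [2, 6, 8]
    N2 x:[42,131/3] y:[128/3,43] z:[128/3,133/3] -> hit [128/3,43] leaf, test {P6@t=128/3}
    N6 x:[128/3,131/3] y:[124/3,42] z:[124/3,127/3] -> miss, prune
    N8 x:[128/3,133/3] y:[131/3,137/3] z:[136/3,142/3] -> miss, prune
  N14 x:[131/3,50] y:[35,116/3] z:[98/3,115/3] -> miss, prune

Summary -> nodes [0, 1, 9, 3, 7, 13, 12, 2, 6, 8, 14]; box-tests=11; leaf-entries=2; first=P6

== RESULT ==
[0, 1, 9, 3, 7, 13, 12, 2, 6, 8, 14]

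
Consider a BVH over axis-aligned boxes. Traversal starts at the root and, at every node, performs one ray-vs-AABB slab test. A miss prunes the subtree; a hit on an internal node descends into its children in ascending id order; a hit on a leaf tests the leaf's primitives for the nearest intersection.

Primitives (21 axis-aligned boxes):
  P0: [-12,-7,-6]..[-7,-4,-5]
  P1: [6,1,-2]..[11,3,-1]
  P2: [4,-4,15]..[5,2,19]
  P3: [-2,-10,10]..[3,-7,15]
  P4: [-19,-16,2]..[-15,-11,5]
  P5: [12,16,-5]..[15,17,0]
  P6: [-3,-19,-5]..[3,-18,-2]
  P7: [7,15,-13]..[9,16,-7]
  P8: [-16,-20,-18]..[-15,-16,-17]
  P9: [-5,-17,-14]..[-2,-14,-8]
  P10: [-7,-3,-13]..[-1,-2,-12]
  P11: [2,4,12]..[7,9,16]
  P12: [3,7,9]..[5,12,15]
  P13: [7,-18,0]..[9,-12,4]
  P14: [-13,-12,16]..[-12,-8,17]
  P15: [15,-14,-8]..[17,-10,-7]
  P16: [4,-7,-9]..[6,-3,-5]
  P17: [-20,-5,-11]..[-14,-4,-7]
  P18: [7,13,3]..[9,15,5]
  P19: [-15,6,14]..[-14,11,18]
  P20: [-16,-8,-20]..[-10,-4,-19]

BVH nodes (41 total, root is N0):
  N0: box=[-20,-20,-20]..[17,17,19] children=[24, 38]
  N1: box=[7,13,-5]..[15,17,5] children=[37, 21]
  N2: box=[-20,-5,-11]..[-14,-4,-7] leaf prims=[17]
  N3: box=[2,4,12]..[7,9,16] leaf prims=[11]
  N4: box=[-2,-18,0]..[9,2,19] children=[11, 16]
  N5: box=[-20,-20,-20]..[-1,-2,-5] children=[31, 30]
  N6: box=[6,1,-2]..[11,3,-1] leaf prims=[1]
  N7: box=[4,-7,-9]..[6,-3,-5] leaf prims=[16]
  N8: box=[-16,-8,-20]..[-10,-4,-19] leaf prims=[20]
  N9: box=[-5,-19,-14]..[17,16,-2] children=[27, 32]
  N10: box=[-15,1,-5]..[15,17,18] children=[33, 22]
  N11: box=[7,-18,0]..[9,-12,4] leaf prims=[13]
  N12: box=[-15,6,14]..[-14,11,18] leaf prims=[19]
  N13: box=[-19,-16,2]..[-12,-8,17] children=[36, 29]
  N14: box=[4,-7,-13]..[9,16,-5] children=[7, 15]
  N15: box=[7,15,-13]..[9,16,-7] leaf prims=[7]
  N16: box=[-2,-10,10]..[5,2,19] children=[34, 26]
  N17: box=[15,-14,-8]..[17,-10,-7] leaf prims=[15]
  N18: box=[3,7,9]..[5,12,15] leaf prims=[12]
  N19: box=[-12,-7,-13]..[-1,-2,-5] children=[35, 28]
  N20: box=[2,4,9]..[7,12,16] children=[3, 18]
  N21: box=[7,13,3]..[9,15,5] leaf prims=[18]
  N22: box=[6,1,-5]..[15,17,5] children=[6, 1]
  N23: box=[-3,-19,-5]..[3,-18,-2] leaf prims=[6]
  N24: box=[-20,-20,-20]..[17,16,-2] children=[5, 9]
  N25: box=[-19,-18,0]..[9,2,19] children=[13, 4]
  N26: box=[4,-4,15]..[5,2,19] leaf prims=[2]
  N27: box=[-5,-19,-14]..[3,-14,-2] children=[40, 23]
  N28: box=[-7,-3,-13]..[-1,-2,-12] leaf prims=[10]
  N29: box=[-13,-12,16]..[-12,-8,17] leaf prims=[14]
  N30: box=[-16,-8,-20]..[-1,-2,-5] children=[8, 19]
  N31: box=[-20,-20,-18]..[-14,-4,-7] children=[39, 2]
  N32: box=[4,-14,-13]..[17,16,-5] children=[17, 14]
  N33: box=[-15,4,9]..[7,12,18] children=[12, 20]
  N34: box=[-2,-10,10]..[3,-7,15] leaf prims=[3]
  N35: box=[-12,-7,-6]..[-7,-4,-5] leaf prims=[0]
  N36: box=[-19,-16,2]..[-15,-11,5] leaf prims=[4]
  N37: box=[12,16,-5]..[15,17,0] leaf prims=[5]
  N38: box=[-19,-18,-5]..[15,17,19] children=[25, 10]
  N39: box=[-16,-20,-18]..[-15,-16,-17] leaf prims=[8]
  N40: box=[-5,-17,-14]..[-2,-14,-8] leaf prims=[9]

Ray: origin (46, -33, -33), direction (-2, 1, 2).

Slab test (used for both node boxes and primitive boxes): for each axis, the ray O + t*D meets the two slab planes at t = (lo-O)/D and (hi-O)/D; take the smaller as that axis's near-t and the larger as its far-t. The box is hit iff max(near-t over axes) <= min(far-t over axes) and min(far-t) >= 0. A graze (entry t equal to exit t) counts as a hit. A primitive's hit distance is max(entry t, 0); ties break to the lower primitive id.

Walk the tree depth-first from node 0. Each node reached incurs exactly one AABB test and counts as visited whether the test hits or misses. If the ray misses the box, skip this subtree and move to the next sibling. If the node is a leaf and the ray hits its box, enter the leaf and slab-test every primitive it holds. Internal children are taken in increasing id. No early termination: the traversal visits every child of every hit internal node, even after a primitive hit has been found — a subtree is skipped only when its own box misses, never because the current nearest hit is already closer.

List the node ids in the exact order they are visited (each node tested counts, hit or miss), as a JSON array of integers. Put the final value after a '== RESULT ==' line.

Traverse from the root:
N0 x:[29/2,33] y:[13,50] z:[13/2,26] -> hit [29/2,26], descend [24, 38]
  N24 x:[29/2,33] y:[13,49] z:[13/2,31/2] -> hit [29/2,31/2], descend [5, 9]
    N5 x:[47/2,33] y:[13,31] z:[13/2,14] -> miss, prune
    N9 x:[29/2,51/2] y:[14,49] z:[19/2,31/2] -> hit [29/2,31/2], descend [27, 32]
      N27 x:[43/2,51/2] y:[14,19] z:[19/2,31/2] -> miss, prune
      N32 x:[29/2,21] y:[19,49] z:[10,14] -> miss, prune
  N38 x:[31/2,65/2] y:[15,50] z:[14,26] -> hit [31/2,26], descend [10, 25]
    N10 x:[31/2,61/2] y:[34,50] z:[14,51/2] -> miss, prune
    N25 x:[37/2,65/2] y:[15,35] z:[33/2,26] -> hit [37/2,26], descend [4, 13]
      N4 x:[37/2,24] y:[15,35] z:[33/2,26] -> hit [37/2,24], descend [11, 16]
        N11 x:[37/2,39/2] y:[15,21] z:[33/2,37/2] -> hit [37/2,37/2] leaf, test {P13@t=37/2}
        N16 x:[41/2,24] y:[23,35] z:[43/2,26] -> hit [23,24], descend [26, 34]
          N26 x:[41/2,21] y:[29,35] z:[24,26] -> miss, prune
          N34 x:[43/2,24] y:[23,26] z:[43/2,24] -> hit [23,24] leaf, test {P3@t=23}
      N13 x:[29,65/2] y:[17,25] z:[35/2,25] -> miss, prune

order=[0, 24, 5, 9, 27, 32, 38, 10, 25, 4, 11, 16, 26, 34, 13]  |boxes|=15  |leaves|=2  hit=P13

== RESULT ==
[0, 24, 5, 9, 27, 32, 38, 10, 25, 4, 11, 16, 26, 34, 13]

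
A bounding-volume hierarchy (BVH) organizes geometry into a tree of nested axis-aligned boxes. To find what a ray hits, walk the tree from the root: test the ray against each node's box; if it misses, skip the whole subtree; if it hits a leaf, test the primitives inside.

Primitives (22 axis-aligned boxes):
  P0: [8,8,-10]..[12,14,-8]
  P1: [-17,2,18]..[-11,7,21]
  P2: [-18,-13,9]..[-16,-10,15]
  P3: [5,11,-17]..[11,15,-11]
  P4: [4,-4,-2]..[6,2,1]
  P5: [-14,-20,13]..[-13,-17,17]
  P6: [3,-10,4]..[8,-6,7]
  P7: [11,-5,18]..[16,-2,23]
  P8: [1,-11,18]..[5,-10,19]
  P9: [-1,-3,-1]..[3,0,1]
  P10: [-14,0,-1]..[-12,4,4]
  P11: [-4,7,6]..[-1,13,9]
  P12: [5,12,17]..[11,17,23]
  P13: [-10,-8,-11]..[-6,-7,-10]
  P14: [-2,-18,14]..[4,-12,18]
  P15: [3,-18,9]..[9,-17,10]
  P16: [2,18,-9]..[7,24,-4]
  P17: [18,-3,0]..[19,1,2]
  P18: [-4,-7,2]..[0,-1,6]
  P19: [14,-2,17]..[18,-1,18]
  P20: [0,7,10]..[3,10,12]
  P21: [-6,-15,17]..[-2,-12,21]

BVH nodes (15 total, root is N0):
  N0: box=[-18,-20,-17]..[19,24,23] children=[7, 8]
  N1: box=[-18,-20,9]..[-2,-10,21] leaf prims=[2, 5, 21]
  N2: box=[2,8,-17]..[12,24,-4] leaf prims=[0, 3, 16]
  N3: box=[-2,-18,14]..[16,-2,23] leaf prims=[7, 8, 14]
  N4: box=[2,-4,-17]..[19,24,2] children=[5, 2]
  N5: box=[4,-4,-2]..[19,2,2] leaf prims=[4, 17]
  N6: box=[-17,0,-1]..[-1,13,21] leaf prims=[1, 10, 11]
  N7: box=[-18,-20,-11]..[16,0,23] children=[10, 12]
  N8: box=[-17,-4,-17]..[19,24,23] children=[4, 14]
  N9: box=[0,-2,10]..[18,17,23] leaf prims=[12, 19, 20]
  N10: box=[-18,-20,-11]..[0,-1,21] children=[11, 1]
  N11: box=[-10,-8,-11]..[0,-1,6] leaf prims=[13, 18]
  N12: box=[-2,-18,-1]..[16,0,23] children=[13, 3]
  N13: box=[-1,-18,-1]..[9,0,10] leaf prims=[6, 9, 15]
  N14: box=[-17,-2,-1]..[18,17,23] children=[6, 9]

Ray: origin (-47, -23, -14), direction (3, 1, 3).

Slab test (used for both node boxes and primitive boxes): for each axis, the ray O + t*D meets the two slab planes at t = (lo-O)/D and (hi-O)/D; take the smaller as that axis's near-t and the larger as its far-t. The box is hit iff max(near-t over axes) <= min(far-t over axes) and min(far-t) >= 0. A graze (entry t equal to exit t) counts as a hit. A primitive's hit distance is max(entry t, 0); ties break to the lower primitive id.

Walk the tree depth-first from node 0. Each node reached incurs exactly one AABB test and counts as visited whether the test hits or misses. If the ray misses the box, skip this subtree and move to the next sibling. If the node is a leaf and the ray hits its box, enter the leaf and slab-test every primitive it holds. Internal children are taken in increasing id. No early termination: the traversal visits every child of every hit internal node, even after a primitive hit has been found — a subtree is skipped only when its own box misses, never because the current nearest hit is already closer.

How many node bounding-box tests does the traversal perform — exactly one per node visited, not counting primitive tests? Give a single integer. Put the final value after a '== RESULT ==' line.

Walk:
N0 x:[29/3,22] y:[3,47] z:[-1,37/3] -> hit [29/3,37/3], descend [7, 8]
  N7 x:[29/3,21] y:[3,23] z:[1,37/3] -> hit [29/3,37/3], descend [10, 12]
    N10 x:[29/3,47/3] y:[3,22] z:[1,35/3] -> hit [29/3,35/3], descend [1, 11]
      N1 x:[29/3,15] y:[3,13] z:[23/3,35/3] -> hit [29/3,35/3] leaf, test {P2(miss), P5(miss), P21(miss)}
      N11 x:[37/3,47/3] y:[15,22] z:[1,20/3] -> miss, prune
    N12 x:[15,21] y:[5,23] z:[13/3,37/3] -> miss, prune
  N8 x:[10,22] y:[19,47] z:[-1,37/3] -> miss, prune

order=[0, 7, 10, 1, 11, 12, 8]  |boxes|=7  |leaves|=1  hit=miss

== RESULT ==
7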